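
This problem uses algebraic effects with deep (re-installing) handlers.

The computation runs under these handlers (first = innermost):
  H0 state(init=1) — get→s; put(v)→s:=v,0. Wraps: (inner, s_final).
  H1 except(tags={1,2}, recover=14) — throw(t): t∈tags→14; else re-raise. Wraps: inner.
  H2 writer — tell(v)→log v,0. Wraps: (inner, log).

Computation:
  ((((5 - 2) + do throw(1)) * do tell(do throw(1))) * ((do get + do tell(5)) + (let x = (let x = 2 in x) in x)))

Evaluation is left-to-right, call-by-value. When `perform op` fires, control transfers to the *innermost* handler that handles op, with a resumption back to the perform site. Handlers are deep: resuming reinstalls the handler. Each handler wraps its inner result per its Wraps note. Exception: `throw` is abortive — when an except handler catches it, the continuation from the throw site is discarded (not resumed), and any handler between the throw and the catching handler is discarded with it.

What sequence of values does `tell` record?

Evaluation trace:
throw(1) @ H1 caught ⇒ 14
H2 returns (14, ())
= (14, ())

Answer: ()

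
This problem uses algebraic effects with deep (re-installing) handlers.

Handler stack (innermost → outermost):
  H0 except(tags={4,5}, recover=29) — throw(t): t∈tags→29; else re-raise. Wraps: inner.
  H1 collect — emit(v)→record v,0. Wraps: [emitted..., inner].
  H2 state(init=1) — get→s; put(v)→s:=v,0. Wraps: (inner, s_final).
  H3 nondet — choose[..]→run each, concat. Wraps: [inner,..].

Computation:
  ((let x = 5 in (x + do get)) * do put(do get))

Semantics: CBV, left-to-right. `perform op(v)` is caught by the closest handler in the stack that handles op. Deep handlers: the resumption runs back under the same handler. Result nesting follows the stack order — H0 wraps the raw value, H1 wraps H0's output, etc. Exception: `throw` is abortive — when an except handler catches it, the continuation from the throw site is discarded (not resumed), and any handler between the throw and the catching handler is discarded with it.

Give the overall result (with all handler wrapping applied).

Step-by-step:
get @ H2 ⇒ 1
get @ H2 ⇒ 1
put(1) @ H2 ⇒ s:=1
H0 returns 0
H1 returns [0]
H2 returns ([0], 1)
H3 returns [([0], 1)]
= [([0], 1)]

Answer: [([0], 1)]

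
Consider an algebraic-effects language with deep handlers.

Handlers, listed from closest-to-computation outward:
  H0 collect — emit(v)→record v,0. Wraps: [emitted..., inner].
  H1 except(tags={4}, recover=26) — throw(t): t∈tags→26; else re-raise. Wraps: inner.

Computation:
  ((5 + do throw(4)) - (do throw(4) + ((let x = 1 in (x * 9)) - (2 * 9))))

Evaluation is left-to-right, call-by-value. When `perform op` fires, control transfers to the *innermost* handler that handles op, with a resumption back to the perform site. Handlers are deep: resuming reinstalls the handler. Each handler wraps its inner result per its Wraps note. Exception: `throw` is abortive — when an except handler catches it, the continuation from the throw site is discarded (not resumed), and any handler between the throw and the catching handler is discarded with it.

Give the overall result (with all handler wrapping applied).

Evaluation trace:
throw(4) @ H1 caught ⇒ 26
= 26

Answer: 26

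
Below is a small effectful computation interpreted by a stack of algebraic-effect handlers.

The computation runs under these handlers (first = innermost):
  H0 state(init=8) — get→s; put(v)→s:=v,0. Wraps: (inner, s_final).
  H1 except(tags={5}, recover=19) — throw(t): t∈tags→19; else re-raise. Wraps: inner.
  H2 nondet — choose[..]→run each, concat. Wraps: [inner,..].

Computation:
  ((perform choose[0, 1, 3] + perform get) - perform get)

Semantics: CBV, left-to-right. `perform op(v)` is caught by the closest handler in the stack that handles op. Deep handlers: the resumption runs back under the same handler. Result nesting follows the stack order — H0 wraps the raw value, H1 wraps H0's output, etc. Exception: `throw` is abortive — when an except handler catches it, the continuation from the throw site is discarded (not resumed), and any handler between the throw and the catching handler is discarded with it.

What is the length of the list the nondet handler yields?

Answer: 3

Working:
choose[0, 1, 3] @ H2
  branch[0] choose=0:
    get @ H0 ⇒ 8
    get @ H0 ⇒ 8
    H0 returns (0, 8)
    H1 returns (0, 8)
    H2 returns [(0, 8)]
  branch[1] choose=1:
    get @ H0 ⇒ 8
    get @ H0 ⇒ 8
    H0 returns (1, 8)
    H1 returns (1, 8)
    H2 returns [(1, 8)]
  branch[2] choose=3:
    get @ H0 ⇒ 8
    get @ H0 ⇒ 8
    H0 returns (3, 8)
    H1 returns (3, 8)
    H2 returns [(3, 8)]
= [(0, 8), (1, 8), (3, 8)]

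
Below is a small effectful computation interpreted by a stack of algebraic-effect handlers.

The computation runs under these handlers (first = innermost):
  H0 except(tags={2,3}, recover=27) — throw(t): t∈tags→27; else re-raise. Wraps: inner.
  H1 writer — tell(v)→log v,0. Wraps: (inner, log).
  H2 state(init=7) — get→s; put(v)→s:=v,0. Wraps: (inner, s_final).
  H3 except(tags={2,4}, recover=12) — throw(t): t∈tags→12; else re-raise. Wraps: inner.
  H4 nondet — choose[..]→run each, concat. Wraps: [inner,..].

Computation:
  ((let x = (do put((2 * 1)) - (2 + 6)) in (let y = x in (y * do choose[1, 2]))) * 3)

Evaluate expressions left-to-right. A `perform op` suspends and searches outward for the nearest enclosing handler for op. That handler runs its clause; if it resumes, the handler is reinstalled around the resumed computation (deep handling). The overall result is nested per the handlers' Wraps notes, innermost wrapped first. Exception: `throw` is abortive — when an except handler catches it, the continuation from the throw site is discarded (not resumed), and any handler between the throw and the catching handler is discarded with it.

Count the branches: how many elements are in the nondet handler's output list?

Working:
put(2) @ H2 ⇒ s:=2
choose[1, 2] @ H4
  branch[0] choose=1:
    H0 returns -24
    H1 returns (-24, ())
    H2 returns ((-24, ()), 2)
    H3 returns ((-24, ()), 2)
    H4 returns [((-24, ()), 2)]
  branch[1] choose=2:
    H0 returns -48
    H1 returns (-48, ())
    H2 returns ((-48, ()), 2)
    H3 returns ((-48, ()), 2)
    H4 returns [((-48, ()), 2)]
= [((-24, ()), 2), ((-48, ()), 2)]

Answer: 2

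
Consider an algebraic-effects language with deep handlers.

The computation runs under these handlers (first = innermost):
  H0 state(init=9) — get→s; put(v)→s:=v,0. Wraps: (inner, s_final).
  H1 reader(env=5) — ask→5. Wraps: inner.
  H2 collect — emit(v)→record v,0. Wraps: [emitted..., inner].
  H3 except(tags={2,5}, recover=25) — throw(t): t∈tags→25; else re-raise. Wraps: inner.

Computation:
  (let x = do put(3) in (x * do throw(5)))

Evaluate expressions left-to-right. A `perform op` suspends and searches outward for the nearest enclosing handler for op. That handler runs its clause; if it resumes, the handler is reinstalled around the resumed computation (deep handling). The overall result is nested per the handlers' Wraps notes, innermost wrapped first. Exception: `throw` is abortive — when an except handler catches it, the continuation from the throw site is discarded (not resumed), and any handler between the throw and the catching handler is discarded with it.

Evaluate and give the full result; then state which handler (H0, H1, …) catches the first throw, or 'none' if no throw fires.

Working:
put(3) @ H0 ⇒ s:=3
throw(5) @ H3 caught ⇒ 25
= 25

Answer: 25 ; first throw caught by: H3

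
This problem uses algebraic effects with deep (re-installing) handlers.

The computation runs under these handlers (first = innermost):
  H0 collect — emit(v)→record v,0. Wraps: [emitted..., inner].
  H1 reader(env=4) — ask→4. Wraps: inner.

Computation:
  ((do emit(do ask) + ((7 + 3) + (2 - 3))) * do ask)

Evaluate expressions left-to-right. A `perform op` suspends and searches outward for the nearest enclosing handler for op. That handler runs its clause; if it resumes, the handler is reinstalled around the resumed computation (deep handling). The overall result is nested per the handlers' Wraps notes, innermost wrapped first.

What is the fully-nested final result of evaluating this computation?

Step-by-step:
ask @ H1 ⇒ 4
emit(4) @ H0 ⇒ out+=4
ask @ H1 ⇒ 4
H0 returns [4, 36]
H1 returns [4, 36]
= [4, 36]

Answer: [4, 36]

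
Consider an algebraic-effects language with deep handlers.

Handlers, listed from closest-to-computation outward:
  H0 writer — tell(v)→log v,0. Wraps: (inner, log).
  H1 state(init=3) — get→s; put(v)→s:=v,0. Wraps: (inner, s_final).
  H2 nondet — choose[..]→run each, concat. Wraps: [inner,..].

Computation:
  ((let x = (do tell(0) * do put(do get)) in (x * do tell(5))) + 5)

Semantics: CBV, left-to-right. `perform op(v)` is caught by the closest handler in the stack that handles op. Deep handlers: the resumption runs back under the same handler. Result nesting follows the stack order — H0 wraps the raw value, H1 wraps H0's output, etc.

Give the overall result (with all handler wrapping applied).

Answer: [((5, (0, 5)), 3)]

Step-by-step:
tell(0) @ H0 ⇒ log+=0
get @ H1 ⇒ 3
put(3) @ H1 ⇒ s:=3
tell(5) @ H0 ⇒ log+=5
H0 returns (5, (0, 5))
H1 returns ((5, (0, 5)), 3)
H2 returns [((5, (0, 5)), 3)]
= [((5, (0, 5)), 3)]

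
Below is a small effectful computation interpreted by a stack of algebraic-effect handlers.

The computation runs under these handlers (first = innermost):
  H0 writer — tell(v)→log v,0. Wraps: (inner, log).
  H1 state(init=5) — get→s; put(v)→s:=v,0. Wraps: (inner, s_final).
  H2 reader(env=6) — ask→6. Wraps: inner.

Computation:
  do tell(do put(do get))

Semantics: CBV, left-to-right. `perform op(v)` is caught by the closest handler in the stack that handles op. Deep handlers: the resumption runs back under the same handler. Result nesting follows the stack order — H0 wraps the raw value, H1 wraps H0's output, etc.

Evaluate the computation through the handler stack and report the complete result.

Evaluation trace:
get @ H1 ⇒ 5
put(5) @ H1 ⇒ s:=5
tell(0) @ H0 ⇒ log+=0
H0 returns (0, (0))
H1 returns ((0, (0)), 5)
H2 returns ((0, (0)), 5)
= ((0, (0)), 5)

Answer: ((0, (0)), 5)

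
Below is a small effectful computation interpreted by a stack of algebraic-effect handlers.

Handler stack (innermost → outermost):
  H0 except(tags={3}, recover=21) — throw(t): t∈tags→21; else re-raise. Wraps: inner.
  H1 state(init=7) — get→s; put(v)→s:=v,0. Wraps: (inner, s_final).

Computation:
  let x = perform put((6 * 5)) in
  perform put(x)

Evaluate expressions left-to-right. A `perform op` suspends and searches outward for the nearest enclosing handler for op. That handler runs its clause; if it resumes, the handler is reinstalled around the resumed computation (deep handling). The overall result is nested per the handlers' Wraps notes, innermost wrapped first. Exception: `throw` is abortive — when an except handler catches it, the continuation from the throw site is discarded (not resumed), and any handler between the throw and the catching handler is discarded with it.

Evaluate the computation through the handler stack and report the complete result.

Working:
put(30) @ H1 ⇒ s:=30
put(0) @ H1 ⇒ s:=0
H0 returns 0
H1 returns (0, 0)
= (0, 0)

Answer: (0, 0)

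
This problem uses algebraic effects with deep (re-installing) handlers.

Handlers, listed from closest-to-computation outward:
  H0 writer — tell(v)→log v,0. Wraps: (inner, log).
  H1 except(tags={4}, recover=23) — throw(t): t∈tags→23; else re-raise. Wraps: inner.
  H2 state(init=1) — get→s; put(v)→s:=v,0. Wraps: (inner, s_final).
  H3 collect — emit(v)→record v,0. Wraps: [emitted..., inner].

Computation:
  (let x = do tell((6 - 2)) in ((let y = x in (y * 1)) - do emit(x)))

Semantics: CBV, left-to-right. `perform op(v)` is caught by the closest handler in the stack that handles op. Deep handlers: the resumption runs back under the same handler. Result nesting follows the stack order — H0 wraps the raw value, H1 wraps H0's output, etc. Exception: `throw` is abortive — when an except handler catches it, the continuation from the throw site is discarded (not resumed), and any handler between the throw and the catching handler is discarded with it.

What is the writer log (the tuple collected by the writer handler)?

Answer: (4)

Evaluation trace:
tell(4) @ H0 ⇒ log+=4
emit(0) @ H3 ⇒ out+=0
H0 returns (0, (4))
H1 returns (0, (4))
H2 returns ((0, (4)), 1)
H3 returns [0, ((0, (4)), 1)]
= [0, ((0, (4)), 1)]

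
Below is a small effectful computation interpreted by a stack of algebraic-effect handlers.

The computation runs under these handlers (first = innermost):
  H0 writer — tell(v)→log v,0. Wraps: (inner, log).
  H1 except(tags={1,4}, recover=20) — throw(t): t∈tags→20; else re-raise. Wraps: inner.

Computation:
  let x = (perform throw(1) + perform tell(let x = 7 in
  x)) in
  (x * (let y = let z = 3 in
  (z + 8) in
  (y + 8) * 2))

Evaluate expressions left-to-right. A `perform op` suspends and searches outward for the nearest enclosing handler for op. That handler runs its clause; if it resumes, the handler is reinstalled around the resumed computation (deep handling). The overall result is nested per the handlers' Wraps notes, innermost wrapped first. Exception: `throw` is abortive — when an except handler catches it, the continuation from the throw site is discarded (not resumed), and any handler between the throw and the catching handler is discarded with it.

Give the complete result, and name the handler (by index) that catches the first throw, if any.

Answer: 20 ; first throw caught by: H1

Evaluation trace:
throw(1) @ H1 caught ⇒ 20
= 20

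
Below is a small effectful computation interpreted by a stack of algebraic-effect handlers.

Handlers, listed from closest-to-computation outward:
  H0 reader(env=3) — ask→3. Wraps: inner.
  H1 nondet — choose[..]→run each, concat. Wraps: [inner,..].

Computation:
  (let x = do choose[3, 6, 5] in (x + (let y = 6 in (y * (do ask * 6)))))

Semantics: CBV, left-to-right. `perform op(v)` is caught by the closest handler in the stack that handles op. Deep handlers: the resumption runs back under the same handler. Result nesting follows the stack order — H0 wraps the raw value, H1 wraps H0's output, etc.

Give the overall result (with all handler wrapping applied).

Evaluation trace:
choose[3, 6, 5] @ H1
  branch[0] choose=3:
    ask @ H0 ⇒ 3
    H0 returns 111
    H1 returns [111]
  branch[1] choose=6:
    ask @ H0 ⇒ 3
    H0 returns 114
    H1 returns [114]
  branch[2] choose=5:
    ask @ H0 ⇒ 3
    H0 returns 113
    H1 returns [113]
= [111, 114, 113]

Answer: [111, 114, 113]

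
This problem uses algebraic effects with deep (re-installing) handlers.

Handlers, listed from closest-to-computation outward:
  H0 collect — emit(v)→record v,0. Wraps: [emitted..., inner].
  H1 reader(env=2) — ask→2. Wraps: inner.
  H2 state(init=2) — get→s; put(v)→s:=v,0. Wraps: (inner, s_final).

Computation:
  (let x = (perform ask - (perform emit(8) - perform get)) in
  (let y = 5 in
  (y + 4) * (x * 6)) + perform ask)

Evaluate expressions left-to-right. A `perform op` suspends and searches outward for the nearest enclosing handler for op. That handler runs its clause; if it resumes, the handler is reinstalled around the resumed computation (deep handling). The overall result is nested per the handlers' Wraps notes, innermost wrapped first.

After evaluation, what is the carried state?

Working:
ask @ H1 ⇒ 2
emit(8) @ H0 ⇒ out+=8
get @ H2 ⇒ 2
ask @ H1 ⇒ 2
H0 returns [8, 218]
H1 returns [8, 218]
H2 returns ([8, 218], 2)
= ([8, 218], 2)

Answer: 2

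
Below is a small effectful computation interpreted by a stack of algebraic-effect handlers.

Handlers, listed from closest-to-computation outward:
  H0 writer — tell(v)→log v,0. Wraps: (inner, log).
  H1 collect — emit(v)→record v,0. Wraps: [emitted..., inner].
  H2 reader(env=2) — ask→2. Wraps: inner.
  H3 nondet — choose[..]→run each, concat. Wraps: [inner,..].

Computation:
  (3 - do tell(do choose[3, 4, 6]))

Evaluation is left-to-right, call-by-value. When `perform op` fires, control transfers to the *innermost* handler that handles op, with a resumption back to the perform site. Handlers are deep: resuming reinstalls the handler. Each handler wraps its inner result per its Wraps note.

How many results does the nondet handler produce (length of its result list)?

Working:
choose[3, 4, 6] @ H3
  branch[0] choose=3:
    tell(3) @ H0 ⇒ log+=3
    H0 returns (3, (3))
    H1 returns [(3, (3))]
    H2 returns [(3, (3))]
    H3 returns [[(3, (3))]]
  branch[1] choose=4:
    tell(4) @ H0 ⇒ log+=4
    H0 returns (3, (4))
    H1 returns [(3, (4))]
    H2 returns [(3, (4))]
    H3 returns [[(3, (4))]]
  branch[2] choose=6:
    tell(6) @ H0 ⇒ log+=6
    H0 returns (3, (6))
    H1 returns [(3, (6))]
    H2 returns [(3, (6))]
    H3 returns [[(3, (6))]]
= [[(3, (3))], [(3, (4))], [(3, (6))]]

Answer: 3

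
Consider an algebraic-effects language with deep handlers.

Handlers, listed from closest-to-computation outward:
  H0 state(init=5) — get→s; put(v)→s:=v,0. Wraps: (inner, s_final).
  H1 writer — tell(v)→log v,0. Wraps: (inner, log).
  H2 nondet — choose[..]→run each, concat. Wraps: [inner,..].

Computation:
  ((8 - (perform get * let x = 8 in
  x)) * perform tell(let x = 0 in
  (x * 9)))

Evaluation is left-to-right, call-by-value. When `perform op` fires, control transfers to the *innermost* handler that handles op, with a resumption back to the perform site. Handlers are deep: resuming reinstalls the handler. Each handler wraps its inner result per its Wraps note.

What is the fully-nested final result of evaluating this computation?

Evaluation trace:
get @ H0 ⇒ 5
tell(0) @ H1 ⇒ log+=0
H0 returns (0, 5)
H1 returns ((0, 5), (0))
H2 returns [((0, 5), (0))]
= [((0, 5), (0))]

Answer: [((0, 5), (0))]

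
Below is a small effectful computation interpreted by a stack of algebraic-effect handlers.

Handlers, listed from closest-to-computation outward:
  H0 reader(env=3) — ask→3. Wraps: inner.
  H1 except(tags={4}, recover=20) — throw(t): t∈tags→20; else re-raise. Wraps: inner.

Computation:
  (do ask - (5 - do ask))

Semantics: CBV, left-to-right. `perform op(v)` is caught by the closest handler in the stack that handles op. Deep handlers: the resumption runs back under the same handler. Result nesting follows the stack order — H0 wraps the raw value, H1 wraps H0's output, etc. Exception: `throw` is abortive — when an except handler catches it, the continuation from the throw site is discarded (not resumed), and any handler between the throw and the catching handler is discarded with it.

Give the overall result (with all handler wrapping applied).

Answer: 1

Working:
ask @ H0 ⇒ 3
ask @ H0 ⇒ 3
H0 returns 1
H1 returns 1
= 1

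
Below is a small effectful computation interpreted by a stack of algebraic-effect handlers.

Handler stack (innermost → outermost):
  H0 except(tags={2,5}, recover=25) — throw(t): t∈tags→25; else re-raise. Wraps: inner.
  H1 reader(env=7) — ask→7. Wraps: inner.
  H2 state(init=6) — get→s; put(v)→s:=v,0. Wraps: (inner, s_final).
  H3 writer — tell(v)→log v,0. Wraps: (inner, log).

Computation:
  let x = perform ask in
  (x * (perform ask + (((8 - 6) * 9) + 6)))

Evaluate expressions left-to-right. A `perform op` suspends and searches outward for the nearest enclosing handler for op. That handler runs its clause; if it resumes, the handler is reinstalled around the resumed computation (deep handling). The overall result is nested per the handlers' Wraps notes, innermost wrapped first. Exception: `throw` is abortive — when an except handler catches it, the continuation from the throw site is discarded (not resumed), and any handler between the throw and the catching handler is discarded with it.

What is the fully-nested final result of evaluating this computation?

Answer: ((217, 6), ())

Working:
ask @ H1 ⇒ 7
ask @ H1 ⇒ 7
H0 returns 217
H1 returns 217
H2 returns (217, 6)
H3 returns ((217, 6), ())
= ((217, 6), ())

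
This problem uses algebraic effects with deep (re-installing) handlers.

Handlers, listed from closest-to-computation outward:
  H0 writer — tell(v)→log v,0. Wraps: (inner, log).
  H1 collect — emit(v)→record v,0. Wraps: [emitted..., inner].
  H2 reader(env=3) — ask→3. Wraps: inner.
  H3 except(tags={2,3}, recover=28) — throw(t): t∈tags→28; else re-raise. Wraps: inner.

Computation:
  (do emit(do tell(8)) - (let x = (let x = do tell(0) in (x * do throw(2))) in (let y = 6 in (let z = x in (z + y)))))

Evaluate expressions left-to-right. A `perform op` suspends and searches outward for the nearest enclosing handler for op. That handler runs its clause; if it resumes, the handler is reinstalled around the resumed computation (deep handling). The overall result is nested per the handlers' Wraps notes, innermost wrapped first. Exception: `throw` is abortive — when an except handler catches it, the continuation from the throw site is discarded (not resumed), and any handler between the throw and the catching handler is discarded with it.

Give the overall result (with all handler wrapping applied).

Working:
tell(8) @ H0 ⇒ log+=8
emit(0) @ H1 ⇒ out+=0
tell(0) @ H0 ⇒ log+=0
throw(2) @ H3 caught ⇒ 28
= 28

Answer: 28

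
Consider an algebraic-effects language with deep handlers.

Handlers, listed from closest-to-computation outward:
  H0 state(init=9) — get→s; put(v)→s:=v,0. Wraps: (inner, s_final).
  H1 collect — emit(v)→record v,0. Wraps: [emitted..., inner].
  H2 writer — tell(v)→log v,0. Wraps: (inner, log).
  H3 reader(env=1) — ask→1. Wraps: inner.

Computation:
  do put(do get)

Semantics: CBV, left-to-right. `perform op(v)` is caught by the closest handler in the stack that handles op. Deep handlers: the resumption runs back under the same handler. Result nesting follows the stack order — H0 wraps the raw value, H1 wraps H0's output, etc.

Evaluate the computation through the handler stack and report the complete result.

Answer: ([(0, 9)], ())

Evaluation trace:
get @ H0 ⇒ 9
put(9) @ H0 ⇒ s:=9
H0 returns (0, 9)
H1 returns [(0, 9)]
H2 returns ([(0, 9)], ())
H3 returns ([(0, 9)], ())
= ([(0, 9)], ())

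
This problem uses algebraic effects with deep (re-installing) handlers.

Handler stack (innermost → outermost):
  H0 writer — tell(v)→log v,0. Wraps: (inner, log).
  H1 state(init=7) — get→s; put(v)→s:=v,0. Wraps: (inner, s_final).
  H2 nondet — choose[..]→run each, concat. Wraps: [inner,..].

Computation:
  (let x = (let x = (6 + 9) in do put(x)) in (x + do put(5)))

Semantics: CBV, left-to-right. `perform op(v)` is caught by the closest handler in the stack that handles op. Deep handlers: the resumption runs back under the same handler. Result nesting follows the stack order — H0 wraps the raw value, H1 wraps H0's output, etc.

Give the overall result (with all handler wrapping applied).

Answer: [((0, ()), 5)]

Working:
put(15) @ H1 ⇒ s:=15
put(5) @ H1 ⇒ s:=5
H0 returns (0, ())
H1 returns ((0, ()), 5)
H2 returns [((0, ()), 5)]
= [((0, ()), 5)]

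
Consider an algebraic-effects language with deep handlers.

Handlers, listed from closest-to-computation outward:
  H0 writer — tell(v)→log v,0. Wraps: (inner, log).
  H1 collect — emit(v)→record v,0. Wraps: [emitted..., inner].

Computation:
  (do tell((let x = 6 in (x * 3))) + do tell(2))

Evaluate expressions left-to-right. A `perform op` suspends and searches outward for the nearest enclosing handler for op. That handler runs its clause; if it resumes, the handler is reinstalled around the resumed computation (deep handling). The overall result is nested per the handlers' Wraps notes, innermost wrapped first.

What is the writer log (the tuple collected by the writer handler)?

Evaluation trace:
tell(18) @ H0 ⇒ log+=18
tell(2) @ H0 ⇒ log+=2
H0 returns (0, (18, 2))
H1 returns [(0, (18, 2))]
= [(0, (18, 2))]

Answer: (18, 2)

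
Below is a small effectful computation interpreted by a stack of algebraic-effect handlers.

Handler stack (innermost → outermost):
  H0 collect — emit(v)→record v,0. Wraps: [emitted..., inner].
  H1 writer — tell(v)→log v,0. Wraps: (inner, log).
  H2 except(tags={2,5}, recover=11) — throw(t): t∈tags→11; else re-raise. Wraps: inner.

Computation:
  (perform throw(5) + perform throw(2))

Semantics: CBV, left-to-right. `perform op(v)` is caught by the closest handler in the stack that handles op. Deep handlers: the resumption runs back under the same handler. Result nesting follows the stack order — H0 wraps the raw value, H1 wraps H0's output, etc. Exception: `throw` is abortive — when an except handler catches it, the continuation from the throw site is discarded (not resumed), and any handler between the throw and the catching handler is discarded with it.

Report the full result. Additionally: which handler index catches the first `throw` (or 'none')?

Evaluation trace:
throw(5) @ H2 caught ⇒ 11
= 11

Answer: 11 ; first throw caught by: H2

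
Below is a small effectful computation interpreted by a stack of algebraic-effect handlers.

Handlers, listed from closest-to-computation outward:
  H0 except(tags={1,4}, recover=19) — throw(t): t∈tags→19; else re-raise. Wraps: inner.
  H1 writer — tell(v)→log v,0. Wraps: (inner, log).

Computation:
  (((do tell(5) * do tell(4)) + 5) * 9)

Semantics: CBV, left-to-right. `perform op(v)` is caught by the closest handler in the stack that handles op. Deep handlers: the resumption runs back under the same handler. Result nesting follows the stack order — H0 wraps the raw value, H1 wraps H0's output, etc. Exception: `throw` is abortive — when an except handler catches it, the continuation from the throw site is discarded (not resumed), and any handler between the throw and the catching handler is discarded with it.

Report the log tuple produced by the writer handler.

Working:
tell(5) @ H1 ⇒ log+=5
tell(4) @ H1 ⇒ log+=4
H0 returns 45
H1 returns (45, (5, 4))
= (45, (5, 4))

Answer: (5, 4)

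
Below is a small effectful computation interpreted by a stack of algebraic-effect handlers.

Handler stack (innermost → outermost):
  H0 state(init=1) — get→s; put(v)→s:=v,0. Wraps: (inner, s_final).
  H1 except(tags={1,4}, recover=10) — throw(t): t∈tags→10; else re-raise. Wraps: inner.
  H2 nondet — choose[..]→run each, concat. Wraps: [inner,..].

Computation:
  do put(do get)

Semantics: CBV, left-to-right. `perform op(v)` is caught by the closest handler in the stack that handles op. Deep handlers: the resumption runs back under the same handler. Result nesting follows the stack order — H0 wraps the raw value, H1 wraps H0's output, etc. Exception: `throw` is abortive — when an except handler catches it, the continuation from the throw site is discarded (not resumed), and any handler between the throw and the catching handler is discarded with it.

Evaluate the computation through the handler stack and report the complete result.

Answer: [(0, 1)]

Working:
get @ H0 ⇒ 1
put(1) @ H0 ⇒ s:=1
H0 returns (0, 1)
H1 returns (0, 1)
H2 returns [(0, 1)]
= [(0, 1)]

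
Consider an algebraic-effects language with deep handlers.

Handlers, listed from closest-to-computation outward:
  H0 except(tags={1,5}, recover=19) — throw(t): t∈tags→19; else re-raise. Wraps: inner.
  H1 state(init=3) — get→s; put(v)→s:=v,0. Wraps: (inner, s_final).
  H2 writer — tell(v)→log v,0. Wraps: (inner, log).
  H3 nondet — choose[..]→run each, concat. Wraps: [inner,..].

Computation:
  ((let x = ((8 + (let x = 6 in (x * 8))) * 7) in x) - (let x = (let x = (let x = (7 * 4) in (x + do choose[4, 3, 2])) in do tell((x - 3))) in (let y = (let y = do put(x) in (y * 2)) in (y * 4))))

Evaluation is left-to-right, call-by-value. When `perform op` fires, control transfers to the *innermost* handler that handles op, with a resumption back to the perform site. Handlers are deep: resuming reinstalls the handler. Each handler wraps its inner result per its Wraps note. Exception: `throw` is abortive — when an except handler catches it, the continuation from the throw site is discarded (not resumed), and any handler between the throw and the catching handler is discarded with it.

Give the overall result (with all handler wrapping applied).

Working:
choose[4, 3, 2] @ H3
  branch[0] choose=4:
    tell(29) @ H2 ⇒ log+=29
    put(0) @ H1 ⇒ s:=0
    H0 returns 392
    H1 returns (392, 0)
    H2 returns ((392, 0), (29))
    H3 returns [((392, 0), (29))]
  branch[1] choose=3:
    tell(28) @ H2 ⇒ log+=28
    put(0) @ H1 ⇒ s:=0
    H0 returns 392
    H1 returns (392, 0)
    H2 returns ((392, 0), (28))
    H3 returns [((392, 0), (28))]
  branch[2] choose=2:
    tell(27) @ H2 ⇒ log+=27
    put(0) @ H1 ⇒ s:=0
    H0 returns 392
    H1 returns (392, 0)
    H2 returns ((392, 0), (27))
    H3 returns [((392, 0), (27))]
= [((392, 0), (29)), ((392, 0), (28)), ((392, 0), (27))]

Answer: [((392, 0), (29)), ((392, 0), (28)), ((392, 0), (27))]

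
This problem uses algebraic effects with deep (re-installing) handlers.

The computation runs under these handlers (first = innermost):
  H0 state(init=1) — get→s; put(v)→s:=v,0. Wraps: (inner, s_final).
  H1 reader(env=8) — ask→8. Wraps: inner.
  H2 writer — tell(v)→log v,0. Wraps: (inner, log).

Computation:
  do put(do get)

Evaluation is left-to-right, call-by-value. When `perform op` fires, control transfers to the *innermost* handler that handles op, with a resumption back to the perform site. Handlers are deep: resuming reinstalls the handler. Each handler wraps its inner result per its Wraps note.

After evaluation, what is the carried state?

Working:
get @ H0 ⇒ 1
put(1) @ H0 ⇒ s:=1
H0 returns (0, 1)
H1 returns (0, 1)
H2 returns ((0, 1), ())
= ((0, 1), ())

Answer: 1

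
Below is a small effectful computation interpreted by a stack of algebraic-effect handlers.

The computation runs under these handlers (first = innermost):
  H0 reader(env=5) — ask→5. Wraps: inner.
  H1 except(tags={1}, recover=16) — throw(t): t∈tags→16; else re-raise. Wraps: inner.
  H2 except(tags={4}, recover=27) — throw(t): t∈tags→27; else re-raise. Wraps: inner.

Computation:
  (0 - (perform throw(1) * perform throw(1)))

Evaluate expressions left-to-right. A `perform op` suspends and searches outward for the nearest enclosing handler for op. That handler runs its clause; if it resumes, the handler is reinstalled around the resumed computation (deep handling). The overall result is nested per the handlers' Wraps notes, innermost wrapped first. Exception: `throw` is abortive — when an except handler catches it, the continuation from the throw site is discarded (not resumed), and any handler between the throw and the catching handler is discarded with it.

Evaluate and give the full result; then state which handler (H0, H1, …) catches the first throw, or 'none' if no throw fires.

Answer: 16 ; first throw caught by: H1

Step-by-step:
throw(1) @ H1 caught ⇒ 16
H2 returns 16
= 16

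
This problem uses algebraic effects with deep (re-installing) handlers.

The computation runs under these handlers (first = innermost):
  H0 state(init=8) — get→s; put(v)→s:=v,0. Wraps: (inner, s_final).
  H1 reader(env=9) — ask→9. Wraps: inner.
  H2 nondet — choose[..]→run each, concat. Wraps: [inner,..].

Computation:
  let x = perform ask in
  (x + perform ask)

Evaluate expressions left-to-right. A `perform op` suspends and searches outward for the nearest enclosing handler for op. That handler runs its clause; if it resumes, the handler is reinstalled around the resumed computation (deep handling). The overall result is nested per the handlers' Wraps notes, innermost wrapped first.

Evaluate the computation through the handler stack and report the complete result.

Step-by-step:
ask @ H1 ⇒ 9
ask @ H1 ⇒ 9
H0 returns (18, 8)
H1 returns (18, 8)
H2 returns [(18, 8)]
= [(18, 8)]

Answer: [(18, 8)]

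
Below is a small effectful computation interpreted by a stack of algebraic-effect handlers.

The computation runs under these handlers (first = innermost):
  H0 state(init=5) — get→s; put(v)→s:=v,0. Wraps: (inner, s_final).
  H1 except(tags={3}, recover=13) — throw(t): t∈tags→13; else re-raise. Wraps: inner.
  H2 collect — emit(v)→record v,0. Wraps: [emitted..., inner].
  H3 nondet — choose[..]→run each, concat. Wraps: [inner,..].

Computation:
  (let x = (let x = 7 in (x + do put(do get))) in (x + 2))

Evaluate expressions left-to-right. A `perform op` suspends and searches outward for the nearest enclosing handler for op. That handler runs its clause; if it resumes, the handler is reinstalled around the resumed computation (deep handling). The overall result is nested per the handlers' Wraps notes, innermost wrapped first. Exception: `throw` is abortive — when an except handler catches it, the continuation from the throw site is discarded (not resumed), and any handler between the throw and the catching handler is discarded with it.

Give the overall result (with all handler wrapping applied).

Working:
get @ H0 ⇒ 5
put(5) @ H0 ⇒ s:=5
H0 returns (9, 5)
H1 returns (9, 5)
H2 returns [(9, 5)]
H3 returns [[(9, 5)]]
= [[(9, 5)]]

Answer: [[(9, 5)]]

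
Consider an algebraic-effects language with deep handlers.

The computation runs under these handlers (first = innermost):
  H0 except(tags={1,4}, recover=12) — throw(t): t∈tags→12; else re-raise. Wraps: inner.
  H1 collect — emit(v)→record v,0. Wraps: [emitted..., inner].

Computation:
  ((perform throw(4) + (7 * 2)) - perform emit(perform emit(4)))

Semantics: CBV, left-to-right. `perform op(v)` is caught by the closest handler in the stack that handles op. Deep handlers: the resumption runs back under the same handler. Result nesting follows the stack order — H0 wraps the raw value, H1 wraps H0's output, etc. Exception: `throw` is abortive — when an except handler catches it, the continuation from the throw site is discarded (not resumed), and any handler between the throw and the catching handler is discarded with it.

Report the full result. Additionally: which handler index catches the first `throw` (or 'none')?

Step-by-step:
throw(4) @ H0 caught ⇒ 12
H1 returns [12]
= [12]

Answer: [12] ; first throw caught by: H0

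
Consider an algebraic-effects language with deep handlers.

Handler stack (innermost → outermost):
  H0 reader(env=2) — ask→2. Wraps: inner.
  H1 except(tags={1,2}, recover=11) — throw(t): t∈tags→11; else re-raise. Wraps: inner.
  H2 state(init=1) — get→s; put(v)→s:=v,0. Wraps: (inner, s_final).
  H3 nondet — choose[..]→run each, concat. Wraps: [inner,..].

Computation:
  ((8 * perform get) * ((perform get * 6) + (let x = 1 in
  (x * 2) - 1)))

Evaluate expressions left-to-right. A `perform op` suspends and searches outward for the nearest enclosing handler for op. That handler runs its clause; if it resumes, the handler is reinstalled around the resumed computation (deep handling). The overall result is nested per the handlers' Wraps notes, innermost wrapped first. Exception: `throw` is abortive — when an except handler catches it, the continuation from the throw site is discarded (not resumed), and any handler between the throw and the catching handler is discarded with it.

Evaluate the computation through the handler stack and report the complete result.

Evaluation trace:
get @ H2 ⇒ 1
get @ H2 ⇒ 1
H0 returns 56
H1 returns 56
H2 returns (56, 1)
H3 returns [(56, 1)]
= [(56, 1)]

Answer: [(56, 1)]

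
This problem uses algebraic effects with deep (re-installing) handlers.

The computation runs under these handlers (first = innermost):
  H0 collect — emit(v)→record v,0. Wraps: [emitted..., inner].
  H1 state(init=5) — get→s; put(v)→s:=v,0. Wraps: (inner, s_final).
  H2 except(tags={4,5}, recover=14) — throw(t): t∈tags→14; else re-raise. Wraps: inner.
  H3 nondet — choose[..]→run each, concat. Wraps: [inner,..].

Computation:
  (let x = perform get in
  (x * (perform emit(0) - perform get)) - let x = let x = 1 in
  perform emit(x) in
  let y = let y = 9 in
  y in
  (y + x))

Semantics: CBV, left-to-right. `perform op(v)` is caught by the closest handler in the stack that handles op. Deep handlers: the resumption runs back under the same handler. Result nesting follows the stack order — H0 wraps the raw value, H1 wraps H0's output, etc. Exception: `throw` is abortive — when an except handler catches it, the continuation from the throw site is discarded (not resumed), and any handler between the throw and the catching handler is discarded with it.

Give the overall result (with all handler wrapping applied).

Answer: [([0, 1, -34], 5)]

Evaluation trace:
get @ H1 ⇒ 5
emit(0) @ H0 ⇒ out+=0
get @ H1 ⇒ 5
emit(1) @ H0 ⇒ out+=1
H0 returns [0, 1, -34]
H1 returns ([0, 1, -34], 5)
H2 returns ([0, 1, -34], 5)
H3 returns [([0, 1, -34], 5)]
= [([0, 1, -34], 5)]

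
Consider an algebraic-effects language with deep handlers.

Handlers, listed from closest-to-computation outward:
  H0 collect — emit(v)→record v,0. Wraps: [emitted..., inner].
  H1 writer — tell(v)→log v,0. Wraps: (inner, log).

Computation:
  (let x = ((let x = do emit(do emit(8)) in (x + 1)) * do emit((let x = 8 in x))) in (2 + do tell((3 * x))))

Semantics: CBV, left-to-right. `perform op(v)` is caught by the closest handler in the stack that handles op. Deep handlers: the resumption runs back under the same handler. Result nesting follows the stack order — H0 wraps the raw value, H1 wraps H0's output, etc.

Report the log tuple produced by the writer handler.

Answer: (0)

Working:
emit(8) @ H0 ⇒ out+=8
emit(0) @ H0 ⇒ out+=0
emit(8) @ H0 ⇒ out+=8
tell(0) @ H1 ⇒ log+=0
H0 returns [8, 0, 8, 2]
H1 returns ([8, 0, 8, 2], (0))
= ([8, 0, 8, 2], (0))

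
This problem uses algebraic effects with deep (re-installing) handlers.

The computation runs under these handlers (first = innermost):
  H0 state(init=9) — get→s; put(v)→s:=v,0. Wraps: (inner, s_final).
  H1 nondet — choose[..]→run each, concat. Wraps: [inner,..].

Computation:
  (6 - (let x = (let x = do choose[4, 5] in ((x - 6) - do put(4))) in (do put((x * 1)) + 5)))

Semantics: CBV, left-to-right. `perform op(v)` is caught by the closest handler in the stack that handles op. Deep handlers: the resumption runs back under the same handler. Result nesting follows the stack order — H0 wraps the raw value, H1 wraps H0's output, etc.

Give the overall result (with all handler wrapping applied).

Step-by-step:
choose[4, 5] @ H1
  branch[0] choose=4:
    put(4) @ H0 ⇒ s:=4
    put(-2) @ H0 ⇒ s:=-2
    H0 returns (1, -2)
    H1 returns [(1, -2)]
  branch[1] choose=5:
    put(4) @ H0 ⇒ s:=4
    put(-1) @ H0 ⇒ s:=-1
    H0 returns (1, -1)
    H1 returns [(1, -1)]
= [(1, -2), (1, -1)]

Answer: [(1, -2), (1, -1)]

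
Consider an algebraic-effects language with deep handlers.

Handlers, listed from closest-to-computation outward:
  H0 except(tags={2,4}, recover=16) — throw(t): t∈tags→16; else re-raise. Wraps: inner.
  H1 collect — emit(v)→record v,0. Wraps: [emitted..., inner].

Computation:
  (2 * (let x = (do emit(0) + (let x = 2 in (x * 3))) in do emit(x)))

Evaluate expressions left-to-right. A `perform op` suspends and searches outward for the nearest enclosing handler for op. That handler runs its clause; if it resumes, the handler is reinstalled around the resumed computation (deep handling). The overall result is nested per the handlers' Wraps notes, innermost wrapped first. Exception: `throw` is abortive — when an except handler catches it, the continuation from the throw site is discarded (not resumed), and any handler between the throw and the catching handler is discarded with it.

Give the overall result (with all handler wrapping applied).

Evaluation trace:
emit(0) @ H1 ⇒ out+=0
emit(6) @ H1 ⇒ out+=6
H0 returns 0
H1 returns [0, 6, 0]
= [0, 6, 0]

Answer: [0, 6, 0]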